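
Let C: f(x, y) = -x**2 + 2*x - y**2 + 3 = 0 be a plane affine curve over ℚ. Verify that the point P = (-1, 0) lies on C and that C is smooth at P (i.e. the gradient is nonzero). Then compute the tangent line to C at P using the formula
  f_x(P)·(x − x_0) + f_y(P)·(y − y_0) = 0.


Tangent line at P: 4*x + 4 = 0.

Step 1: f(-1, 0) = 0, so P lies on C.
Step 2: partial derivatives
  f_x(x, y) = 2 - 2*x, f_y(x, y) = -2*y.
  f_x(P) = 4, f_y(P) = 0 (gradient nonzero, so P is smooth).
Step 3: tangent line at P: 4·(x − -1) + 0·(y − 0) = 0.
Expanding: 4*x + 4 = 0.


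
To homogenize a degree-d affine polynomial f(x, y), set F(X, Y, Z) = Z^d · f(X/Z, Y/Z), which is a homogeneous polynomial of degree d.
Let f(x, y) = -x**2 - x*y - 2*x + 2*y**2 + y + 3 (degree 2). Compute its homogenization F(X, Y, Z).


F(X, Y, Z) = -X**2 - X*Y - 2*X*Z + 2*Y**2 + Y*Z + 3*Z**2

deg(f) = 2.
Substitute x = X/Z, y = Y/Z into f, then multiply by Z^2.
  monomial -1·x^2·y^0 ↦ -1·X^2·Y^0·Z^0.
  monomial -1·x^1·y^1 ↦ -1·X^1·Y^1·Z^0.
  monomial -2·x^1·y^0 ↦ -2·X^1·Y^0·Z^1.
  monomial 2·x^0·y^2 ↦ 2·X^0·Y^2·Z^0.
  monomial 1·x^0·y^1 ↦ 1·X^0·Y^1·Z^1.
  monomial 3·x^0·y^0 ↦ 3·X^0·Y^0·Z^2.
Collecting: F(X, Y, Z) = -X**2 - X*Y - 2*X*Z + 2*Y**2 + Y*Z + 3*Z**2.


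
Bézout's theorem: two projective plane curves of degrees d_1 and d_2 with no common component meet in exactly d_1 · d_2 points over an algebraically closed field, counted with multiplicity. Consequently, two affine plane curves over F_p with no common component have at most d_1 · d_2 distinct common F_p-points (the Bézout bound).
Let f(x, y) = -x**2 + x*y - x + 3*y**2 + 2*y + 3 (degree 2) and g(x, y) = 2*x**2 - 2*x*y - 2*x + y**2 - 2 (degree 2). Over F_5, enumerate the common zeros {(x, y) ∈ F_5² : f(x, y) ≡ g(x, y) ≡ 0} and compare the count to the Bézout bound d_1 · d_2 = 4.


Common zeros: ∅; count = 0; Bézout bound = 4.

deg(f) = 2, deg(g) = 2, so Bézout bound = 4.
Scan x ∈ F_5. For each x, list the y ∈ F_5 with f(x, y) ≡ 0 and those with g(x, y) ≡ 0 (mod 5); the common zeros in that column are the intersection.
  x = 0: f ≡ 0 at y ∈ ∅; g ≡ 0 at y ∈ ∅; common: ∅.
  x = 1: f ≡ 0 at y ∈ ∅; g ≡ 0 at y ∈ ∅; common: ∅.
  x = 2: f ≡ 0 at y ∈ ∅; g ≡ 0 at y ∈ ∅; common: ∅.
  x = 3: f ≡ 0 at y ∈ ∅; g ≡ 0 at y ∈ {0, 1}; common: ∅.
  x = 4: f ≡ 0 at y ∈ {4}; g ≡ 0 at y ∈ {1, 2}; common: ∅.
Collecting: common zeros = ∅, so the count is 0.
Comparison with the Bézout bound: 0 ≤ 4 = deg(f)·deg(g), as expected for curves with no common component (the affine F_5-count falls short of the bound because intersections may lie at infinity, over extension fields, or carry multiplicity).


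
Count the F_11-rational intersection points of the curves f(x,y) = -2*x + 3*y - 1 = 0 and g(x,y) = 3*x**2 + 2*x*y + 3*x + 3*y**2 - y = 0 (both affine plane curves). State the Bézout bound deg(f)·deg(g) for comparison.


Common zeros: {(0, 4), (7, 5)}; count = 2; Bézout bound = 2.

deg(f) = 1, deg(g) = 2, so Bézout bound = 2.
Scan x ∈ F_11. For each x, list the y ∈ F_11 with f(x, y) ≡ 0 and those with g(x, y) ≡ 0 (mod 11); the common zeros in that column are the intersection.
  x = 0: f ≡ 0 at y ∈ {4}; g ≡ 0 at y ∈ {0, 4}; common: {4}.
  x = 1: f ≡ 0 at y ∈ {1}; g ≡ 0 at y ∈ ∅; common: ∅.
  x = 2: f ≡ 0 at y ∈ {9}; g ≡ 0 at y ∈ ∅; common: ∅.
  x = 3: f ≡ 0 at y ∈ {6}; g ≡ 0 at y ∈ {1}; common: ∅.
  x = 4: f ≡ 0 at y ∈ {3}; g ≡ 0 at y ∈ {8}; common: ∅.
  x = 5: f ≡ 0 at y ∈ {0}; g ≡ 0 at y ∈ ∅; common: ∅.
  x = 6: f ≡ 0 at y ∈ {8}; g ≡ 0 at y ∈ ∅; common: ∅.
  x = 7: f ≡ 0 at y ∈ {5}; g ≡ 0 at y ∈ {5, 9}; common: {5}.
  x = 8: f ≡ 0 at y ∈ {2}; g ≡ 0 at y ∈ {8, 9}; common: ∅.
  x = 9: f ≡ 0 at y ∈ {10}; g ≡ 0 at y ∈ ∅; common: ∅.
  x = 10: f ≡ 0 at y ∈ {7}; g ≡ 0 at y ∈ {0, 1}; common: ∅.
Collecting: common zeros = {(0, 4), (7, 5)}, so the count is 2.
Comparison with the Bézout bound: 2 ≤ 2 = deg(f)·deg(g), as expected for curves with no common component (the bound is attained).


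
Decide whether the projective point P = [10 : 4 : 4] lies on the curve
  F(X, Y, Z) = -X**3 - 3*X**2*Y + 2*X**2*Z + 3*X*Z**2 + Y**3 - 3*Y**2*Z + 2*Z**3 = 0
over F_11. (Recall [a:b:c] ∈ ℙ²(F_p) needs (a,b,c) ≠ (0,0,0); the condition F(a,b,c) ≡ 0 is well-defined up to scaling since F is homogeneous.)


F(10,4,4) ≡ 4 (mod 11); P is NOT on the curve.

Evaluate F(10, 4, 4) term-by-term (mod 11).
  -X**3 ↦ -1·1000·1·1 = -1000
  -3*X**2*Y ↦ -3·100·4·1 = -1200
  2*X**2*Z ↦ 2·100·1·4 = 800
  3*X*Z**2 ↦ 3·10·1·16 = 480
  Y**3 ↦ 1·1·64·1 = 64
  -3*Y**2*Z ↦ -3·1·16·4 = -192
  2*Z**3 ↦ 2·1·1·64 = 128
Sum: F(10, 4, 4) = (-1000) + (-1200) + (800) + (480) + (64) + (-192) + (128) = -920.
Reducing mod 11: -920 ≡ 4 (mod 11).
Since F(a, b, c) ≡ 4 ≠ 0 (mod 11), P does NOT lie on the curve.


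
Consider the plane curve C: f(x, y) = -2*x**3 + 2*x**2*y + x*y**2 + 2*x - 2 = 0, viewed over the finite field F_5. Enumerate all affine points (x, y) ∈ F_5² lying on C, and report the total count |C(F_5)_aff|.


Affine F_5-points: {(2, 2), (2, 4), (3, 0), (3, 4), (4, 3), (4, 4)}; count = 6.

For each of the 25 pairs (x, y) ∈ F_5², evaluate f(x, y) mod 5. Record the zeros.
  x = 0: [0↦3, 1↦3, 2↦3, 3↦3, 4↦3]  zeros at y ∈ ∅
  x = 1: [0↦3, 1↦1, 2↦1, 3↦3, 4↦2]  zeros at y ∈ ∅
  x = 2: [0↦1, 1↦1, 2↦0, 3↦3, 4↦0]  zeros at y ∈ {2, 4}
  x = 3: [0↦0, 1↦1, 2↦3, 3↦1, 4↦0]  zeros at y ∈ {0, 4}
  x = 4: [0↦3, 1↦4, 2↦3, 3↦0, 4↦0]  zeros at y ∈ {3, 4}
Collecting zeros: affine points = {(2, 2), (2, 4), (3, 0), (3, 4), (4, 3), (4, 4)}.
Total count |C(F_5)_aff| = 6.


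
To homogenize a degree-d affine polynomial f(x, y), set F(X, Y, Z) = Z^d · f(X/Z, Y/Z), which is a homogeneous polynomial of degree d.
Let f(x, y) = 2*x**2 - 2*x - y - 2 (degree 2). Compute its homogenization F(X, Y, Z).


F(X, Y, Z) = 2*X**2 - 2*X*Z - Y*Z - 2*Z**2

deg(f) = 2.
Substitute x = X/Z, y = Y/Z into f, then multiply by Z^2.
  monomial 2·x^2·y^0 ↦ 2·X^2·Y^0·Z^0.
  monomial -2·x^1·y^0 ↦ -2·X^1·Y^0·Z^1.
  monomial -1·x^0·y^1 ↦ -1·X^0·Y^1·Z^1.
  monomial -2·x^0·y^0 ↦ -2·X^0·Y^0·Z^2.
Collecting: F(X, Y, Z) = 2*X**2 - 2*X*Z - Y*Z - 2*Z**2.


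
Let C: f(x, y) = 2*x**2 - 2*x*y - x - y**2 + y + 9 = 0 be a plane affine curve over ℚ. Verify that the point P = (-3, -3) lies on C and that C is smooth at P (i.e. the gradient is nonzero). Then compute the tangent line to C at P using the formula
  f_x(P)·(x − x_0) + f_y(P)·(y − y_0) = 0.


Tangent line at P: -7*x + 13*y + 18 = 0.

Step 1: f(-3, -3) = 0, so P lies on C.
Step 2: partial derivatives
  f_x(x, y) = 4*x - 2*y - 1, f_y(x, y) = -2*x - 2*y + 1.
  f_x(P) = -7, f_y(P) = 13 (gradient nonzero, so P is smooth).
Step 3: tangent line at P: -7·(x − -3) + 13·(y − -3) = 0.
Expanding: -7*x + 13*y + 18 = 0.


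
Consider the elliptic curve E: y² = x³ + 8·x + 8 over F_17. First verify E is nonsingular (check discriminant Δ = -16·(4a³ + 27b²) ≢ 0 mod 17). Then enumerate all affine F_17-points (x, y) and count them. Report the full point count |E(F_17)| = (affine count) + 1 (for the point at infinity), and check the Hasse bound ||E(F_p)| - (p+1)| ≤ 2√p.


Affine points = {(0, 5), (0, 12), (1, 0), (2, 7), (2, 10), (3, 5), (3, 12), (4, 6), (4, 11), (6, 0), (7, 4), (7, 13), (10, 0), (11, 4), (11, 13), (12, 8), (12, 9), (14, 5), (14, 12), (15, 1), (15, 16), (16, 4), (16, 13)}; affine count = 23; |E(F_17)| = 24.

Discriminant check: Δ ∝ 4a³ + 27b² = 4·8³ + 27·8² = 4·512 + 27·64 ≡ 2 (mod 17). Nonzero ⇒ E is nonsingular.
For each x ∈ F_17, compute rhs = x³ + 8·x + 8 mod 17, then count y ∈ F_17 with y² ≡ rhs.
  x = 0: rhs = 8, matching y values: 5, 12 (2 points).
  x = 1: rhs = 0, matching y values: 0 (1 points).
  x = 2: rhs = 15, matching y values: 7, 10 (2 points).
  x = 3: rhs = 8, matching y values: 5, 12 (2 points).
  x = 4: rhs = 2, matching y values: 6, 11 (2 points).
  x = 5: rhs = 3, matching y values: none (0 points).
  x = 6: rhs = 0, matching y values: 0 (1 points).
  x = 7: rhs = 16, matching y values: 4, 13 (2 points).
  x = 8: rhs = 6, matching y values: none (0 points).
  x = 9: rhs = 10, matching y values: none (0 points).
  x = 10: rhs = 0, matching y values: 0 (1 points).
  x = 11: rhs = 16, matching y values: 4, 13 (2 points).
  x = 12: rhs = 13, matching y values: 8, 9 (2 points).
  x = 13: rhs = 14, matching y values: none (0 points).
  x = 14: rhs = 8, matching y values: 5, 12 (2 points).
  x = 15: rhs = 1, matching y values: 1, 16 (2 points).
  x = 16: rhs = 16, matching y values: 4, 13 (2 points).
Total affine count: 23.
Full point count |E(F_17)| = 23 + 1 = 24.
Hasse bound: |24 − (17+1)| = |6| = 6 ≤ 2√17 ≈ 8.2462 ✓.


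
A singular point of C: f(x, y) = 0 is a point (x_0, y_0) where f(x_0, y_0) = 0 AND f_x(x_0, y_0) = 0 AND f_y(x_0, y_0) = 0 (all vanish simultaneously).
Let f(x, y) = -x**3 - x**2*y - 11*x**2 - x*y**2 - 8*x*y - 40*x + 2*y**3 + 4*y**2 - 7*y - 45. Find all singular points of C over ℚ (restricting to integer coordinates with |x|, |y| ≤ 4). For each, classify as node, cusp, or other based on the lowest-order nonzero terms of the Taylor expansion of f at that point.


Singular points: {(-3, -1)}; classification: node.

Compute partial derivatives:
  f_x = -3*x**2 - 2*x*y - 22*x - y**2 - 8*y - 40.
  f_y = -x**2 - 2*x*y - 8*x + 6*y**2 + 8*y - 7.
Scan x_0 ∈ {−4, ..., 4}. For each x_0, f_y(x_0, y) is a polynomial in y; find its integer roots y ∈ {−4, ..., 4}, then test f_x and f at those candidates.
  x = -4: f_y(-4, y) = 6*y**2 + 16*y + 9; no integer root y with |y| ≤ 4.
  x = -3: f_y(-3, y) = 6*y**2 + 14*y + 8; vanishes at y ∈ {-1}. (-3, -1): f_x = 0, f = 0 — SINGULAR.
  x = -2: f_y(-2, y) = 6*y**2 + 12*y + 5; no integer root y with |y| ≤ 4.
  x = -1: f_y(-1, y) = 6*y**2 + 10*y; vanishes at y ∈ {0}. (-1, 0): f_x = -21 ≠ 0.
  x = 0: f_y(0, y) = 6*y**2 + 8*y - 7; no integer root y with |y| ≤ 4.
  x = 1: f_y(1, y) = 6*y**2 + 6*y - 16; no integer root y with |y| ≤ 4.
  x = 2: f_y(2, y) = 6*y**2 + 4*y - 27; no integer root y with |y| ≤ 4.
  x = 3: f_y(3, y) = 6*y**2 + 2*y - 40; no integer root y with |y| ≤ 4.
  x = 4: f_y(4, y) = 6*y**2 - 55; no integer root y with |y| ≤ 4.
Only singular point on the grid: (-3, -1).
Classify: substitute x = -3 + u, y = -1 + v and expand: f = -u**3 - u**2*v - u**2 - u*v**2 + 2*v**3 + v**2.
No constant or linear terms (consistent with a singular point). Quadratic part: -u**2 + v**2. Cubic part: -u**3 - u**2*v - u*v**2 + 2*v**3.
The quadratic part v**2 - u**2 = (v − u)(v + u) splits into two distinct linear factors, so there are two distinct tangent lines y − -1 = ±(x − -3) — this is a node (ordinary double point).
Classification: node.


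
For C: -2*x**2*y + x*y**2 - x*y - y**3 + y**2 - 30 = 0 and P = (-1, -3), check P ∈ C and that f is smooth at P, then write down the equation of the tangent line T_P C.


Tangent line at P: -28*y - 84 = 0.

Step 1: f(-1, -3) = 0, so P lies on C.
Step 2: partial derivatives
  f_x(x, y) = -4*x*y + y**2 - y, f_y(x, y) = -2*x**2 + 2*x*y - x - 3*y**2 + 2*y.
  f_x(P) = 0, f_y(P) = -28 (gradient nonzero, so P is smooth).
Step 3: tangent line at P: 0·(x − -1) + -28·(y − -3) = 0.
Expanding: -28*y - 84 = 0.


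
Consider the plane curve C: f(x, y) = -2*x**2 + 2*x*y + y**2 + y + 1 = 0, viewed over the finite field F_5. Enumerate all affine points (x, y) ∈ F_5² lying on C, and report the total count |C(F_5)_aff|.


Affine F_5-points: {(4, 3)}; count = 1.

For each of the 25 pairs (x, y) ∈ F_5², evaluate f(x, y) mod 5. Record the zeros.
  x = 0: [0↦1, 1↦3, 2↦2, 3↦3, 4↦1]  zeros at y ∈ ∅
  x = 1: [0↦4, 1↦3, 2↦4, 3↦2, 4↦2]  zeros at y ∈ ∅
  x = 2: [0↦3, 1↦4, 2↦2, 3↦2, 4↦4]  zeros at y ∈ ∅
  x = 3: [0↦3, 1↦1, 2↦1, 3↦3, 4↦2]  zeros at y ∈ ∅
  x = 4: [0↦4, 1↦4, 2↦1, 3↦0, 4↦1]  zeros at y ∈ {3}
Collecting zeros: affine points = {(4, 3)}.
Total count |C(F_5)_aff| = 1.


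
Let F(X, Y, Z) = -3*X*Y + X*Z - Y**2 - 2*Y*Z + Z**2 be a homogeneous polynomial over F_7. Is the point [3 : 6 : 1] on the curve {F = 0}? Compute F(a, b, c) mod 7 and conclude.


F(3,6,1) ≡ 0 (mod 7); P is on the curve.

Evaluate F(3, 6, 1) term-by-term (mod 7).
  -3*X*Y ↦ -3·3·6·1 = -54
  X*Z ↦ 1·3·1·1 = 3
  -Y**2 ↦ -1·1·36·1 = -36
  -2*Y*Z ↦ -2·1·6·1 = -12
  Z**2 ↦ 1·1·1·1 = 1
Sum: F(3, 6, 1) = (-54) + (3) + (-36) + (-12) + (1) = -98.
Reducing mod 7: -98 ≡ 0 (mod 7).
Since F(a, b, c) ≡ 0 (mod 7), P lies on the curve.


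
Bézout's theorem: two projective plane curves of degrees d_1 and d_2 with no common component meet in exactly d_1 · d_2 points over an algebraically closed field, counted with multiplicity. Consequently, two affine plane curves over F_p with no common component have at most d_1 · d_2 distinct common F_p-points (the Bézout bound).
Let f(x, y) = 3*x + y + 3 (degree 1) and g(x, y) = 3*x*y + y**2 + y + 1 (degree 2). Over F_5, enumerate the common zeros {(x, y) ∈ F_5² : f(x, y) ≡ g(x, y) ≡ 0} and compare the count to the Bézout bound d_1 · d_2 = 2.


Common zeros: {(3, 3)}; count = 1; Bézout bound = 2.

deg(f) = 1, deg(g) = 2, so Bézout bound = 2.
Scan x ∈ F_5. For each x, list the y ∈ F_5 with f(x, y) ≡ 0 and those with g(x, y) ≡ 0 (mod 5); the common zeros in that column are the intersection.
  x = 0: f ≡ 0 at y ∈ {2}; g ≡ 0 at y ∈ ∅; common: ∅.
  x = 1: f ≡ 0 at y ∈ {4}; g ≡ 0 at y ∈ ∅; common: ∅.
  x = 2: f ≡ 0 at y ∈ {1}; g ≡ 0 at y ∈ {4}; common: ∅.
  x = 3: f ≡ 0 at y ∈ {3}; g ≡ 0 at y ∈ {2, 3}; common: {3}.
  x = 4: f ≡ 0 at y ∈ {0}; g ≡ 0 at y ∈ {1}; common: ∅.
Collecting: common zeros = {(3, 3)}, so the count is 1.
Comparison with the Bézout bound: 1 ≤ 2 = deg(f)·deg(g), as expected for curves with no common component (the affine F_5-count falls short of the bound because intersections may lie at infinity, over extension fields, or carry multiplicity).


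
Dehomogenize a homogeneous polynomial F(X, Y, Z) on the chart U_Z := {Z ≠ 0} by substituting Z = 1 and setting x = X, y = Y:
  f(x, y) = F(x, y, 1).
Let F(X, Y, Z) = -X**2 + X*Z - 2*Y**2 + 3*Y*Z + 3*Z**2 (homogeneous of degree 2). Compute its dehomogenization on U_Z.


f(x, y) = -x**2 + x - 2*y**2 + 3*y + 3

On U_Z we set Z = 1. Each monomial c·X^i·Y^j·Z^k in F becomes c·x^i·y^j·1^k = c·x^i·y^j.
Substituting Z = 1: F(X, Y, 1) = -x**2 + x - 2*y**2 + 3*y + 3.
Note: deg(f) ≤ deg(F) = 2; strict inequality happens when F is divisible by Z (lost terms).


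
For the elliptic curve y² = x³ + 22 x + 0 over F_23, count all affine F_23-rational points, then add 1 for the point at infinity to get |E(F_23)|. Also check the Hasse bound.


Affine points = {(0, 0), (1, 0), (2, 11), (2, 12), (3, 1), (3, 22), (6, 7), (6, 16), (10, 1), (10, 22), (11, 3), (11, 20), (14, 4), (14, 19), (15, 5), (15, 18), (16, 3), (16, 20), (18, 8), (18, 15), (19, 3), (19, 20), (22, 0)}; affine count = 23; |E(F_23)| = 24.

Discriminant check: Δ ∝ 4a³ + 27b² = 4·22³ + 27·0² = 4·10648 + 27·0 ≡ 19 (mod 23). Nonzero ⇒ E is nonsingular.
For each x ∈ F_23, compute rhs = x³ + 22·x + 0 mod 23, then count y ∈ F_23 with y² ≡ rhs.
  x = 0: rhs = 0, matching y values: 0 (1 points).
  x = 1: rhs = 0, matching y values: 0 (1 points).
  x = 2: rhs = 6, matching y values: 11, 12 (2 points).
  x = 3: rhs = 1, matching y values: 1, 22 (2 points).
  x = 4: rhs = 14, matching y values: none (0 points).
  x = 5: rhs = 5, matching y values: none (0 points).
  x = 6: rhs = 3, matching y values: 7, 16 (2 points).
  x = 7: rhs = 14, matching y values: none (0 points).
  x = 8: rhs = 21, matching y values: none (0 points).
  x = 9: rhs = 7, matching y values: none (0 points).
  x = 10: rhs = 1, matching y values: 1, 22 (2 points).
  x = 11: rhs = 9, matching y values: 3, 20 (2 points).
  x = 12: rhs = 14, matching y values: none (0 points).
  x = 13: rhs = 22, matching y values: none (0 points).
  x = 14: rhs = 16, matching y values: 4, 19 (2 points).
  x = 15: rhs = 2, matching y values: 5, 18 (2 points).
  x = 16: rhs = 9, matching y values: 3, 20 (2 points).
  x = 17: rhs = 20, matching y values: none (0 points).
  x = 18: rhs = 18, matching y values: 8, 15 (2 points).
  x = 19: rhs = 9, matching y values: 3, 20 (2 points).
  x = 20: rhs = 22, matching y values: none (0 points).
  x = 21: rhs = 17, matching y values: none (0 points).
  x = 22: rhs = 0, matching y values: 0 (1 points).
Total affine count: 23.
Full point count |E(F_23)| = 23 + 1 = 24.
Hasse bound: |24 − (23+1)| = |0| = 0 ≤ 2√23 ≈ 9.5917 ✓.


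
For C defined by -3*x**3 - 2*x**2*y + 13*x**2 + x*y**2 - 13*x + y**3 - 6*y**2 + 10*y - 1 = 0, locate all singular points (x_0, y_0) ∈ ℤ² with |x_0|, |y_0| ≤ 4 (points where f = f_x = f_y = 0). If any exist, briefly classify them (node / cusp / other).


Singular points: {(1, 2)}; classification: cusp.

Compute partial derivatives:
  f_x = -9*x**2 - 4*x*y + 26*x + y**2 - 13.
  f_y = -2*x**2 + 2*x*y + 3*y**2 - 12*y + 10.
Scan x_0 ∈ {−4, ..., 4}. For each x_0, f_y(x_0, y) is a polynomial in y; find its integer roots y ∈ {−4, ..., 4}, then test f_x and f at those candidates.
  x = -4: f_y(-4, y) = 3*y**2 - 20*y - 22; no integer root y with |y| ≤ 4.
  x = -3: f_y(-3, y) = 3*y**2 - 18*y - 8; no integer root y with |y| ≤ 4.
  x = -2: f_y(-2, y) = 3*y**2 - 16*y + 2; no integer root y with |y| ≤ 4.
  x = -1: f_y(-1, y) = 3*y**2 - 14*y + 8; vanishes at y ∈ {4}. (-1, 4): f_x = -16 ≠ 0.
  x = 0: f_y(0, y) = 3*y**2 - 12*y + 10; no integer root y with |y| ≤ 4.
  x = 1: f_y(1, y) = 3*y**2 - 10*y + 8; vanishes at y ∈ {2}. (1, 2): f_x = 0, f = 0 — SINGULAR.
  x = 2: f_y(2, y) = 3*y**2 - 8*y + 2; no integer root y with |y| ≤ 4.
  x = 3: f_y(3, y) = 3*y**2 - 6*y - 8; no integer root y with |y| ≤ 4.
  x = 4: f_y(4, y) = 3*y**2 - 4*y - 22; no integer root y with |y| ≤ 4.
Only singular point on the grid: (1, 2).
Classify: substitute x = 1 + u, y = 2 + v and expand: f = -3*u**3 - 2*u**2*v + u*v**2 + v**3 + v**2.
No constant or linear terms (consistent with a singular point). Quadratic part: v**2. Cubic part: -3*u**3 - 2*u**2*v + u*v**2 + v**3.
The quadratic part v**2 is a perfect square, so there is a single (double) tangent line v = 0, i.e. y = 2. Restricting the cubic part to that line (v = 0) leaves -3*u**3 ≠ 0, so f is not divisible by v and the branch is v² ≈ 3*u**3 to lowest order — this is a cusp.
Classification: cusp.


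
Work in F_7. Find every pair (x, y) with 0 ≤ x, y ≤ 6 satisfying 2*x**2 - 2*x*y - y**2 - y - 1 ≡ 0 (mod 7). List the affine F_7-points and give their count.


Affine F_7-points: {(0, 2), (0, 4), (2, 0), (2, 2), (4, 1), (4, 4), (5, 0), (5, 3)}; count = 8.

For each of the 49 pairs (x, y) ∈ F_7², evaluate f(x, y) mod 7. Record the zeros.
  x = 0: [0↦6, 1↦4, 2↦0, 3↦1, 4↦0, 5↦4, 6↦6]  zeros at y ∈ {2, 4}
  x = 1: [0↦1, 1↦4, 2↦5, 3↦4, 4↦1, 5↦3, 6↦3]  zeros at y ∈ ∅
  x = 2: [0↦0, 1↦1, 2↦0, 3↦4, 4↦6, 5↦6, 6↦4]  zeros at y ∈ {0, 2}
  x = 3: [0↦3, 1↦2, 2↦6, 3↦1, 4↦1, 5↦6, 6↦2]  zeros at y ∈ ∅
  x = 4: [0↦3, 1↦0, 2↦2, 3↦2, 4↦0, 5↦3, 6↦4]  zeros at y ∈ {1, 4}
  x = 5: [0↦0, 1↦2, 2↦2, 3↦0, 4↦3, 5↦4, 6↦3]  zeros at y ∈ {0, 3}
  x = 6: [0↦1, 1↦1, 2↦6, 3↦2, 4↦3, 5↦2, 6↦6]  zeros at y ∈ ∅
Collecting zeros: affine points = {(0, 2), (0, 4), (2, 0), (2, 2), (4, 1), (4, 4), (5, 0), (5, 3)}.
Total count |C(F_7)_aff| = 8.


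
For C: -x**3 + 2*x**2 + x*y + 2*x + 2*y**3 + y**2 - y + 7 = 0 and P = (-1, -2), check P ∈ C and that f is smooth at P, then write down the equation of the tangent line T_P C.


Tangent line at P: -7*x + 18*y + 29 = 0.

Step 1: f(-1, -2) = 0, so P lies on C.
Step 2: partial derivatives
  f_x(x, y) = -3*x**2 + 4*x + y + 2, f_y(x, y) = x + 6*y**2 + 2*y - 1.
  f_x(P) = -7, f_y(P) = 18 (gradient nonzero, so P is smooth).
Step 3: tangent line at P: -7·(x − -1) + 18·(y − -2) = 0.
Expanding: -7*x + 18*y + 29 = 0.


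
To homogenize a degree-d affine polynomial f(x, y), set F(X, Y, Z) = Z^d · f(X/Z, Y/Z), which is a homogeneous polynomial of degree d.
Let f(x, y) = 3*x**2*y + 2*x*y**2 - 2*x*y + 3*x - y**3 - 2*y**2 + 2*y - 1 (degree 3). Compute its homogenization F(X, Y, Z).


F(X, Y, Z) = 3*X**2*Y + 2*X*Y**2 - 2*X*Y*Z + 3*X*Z**2 - Y**3 - 2*Y**2*Z + 2*Y*Z**2 - Z**3

deg(f) = 3.
Substitute x = X/Z, y = Y/Z into f, then multiply by Z^3.
  monomial 3·x^2·y^1 ↦ 3·X^2·Y^1·Z^0.
  monomial 2·x^1·y^2 ↦ 2·X^1·Y^2·Z^0.
  monomial -2·x^1·y^1 ↦ -2·X^1·Y^1·Z^1.
  monomial 3·x^1·y^0 ↦ 3·X^1·Y^0·Z^2.
  monomial -1·x^0·y^3 ↦ -1·X^0·Y^3·Z^0.
  monomial -2·x^0·y^2 ↦ -2·X^0·Y^2·Z^1.
  monomial 2·x^0·y^1 ↦ 2·X^0·Y^1·Z^2.
  monomial -1·x^0·y^0 ↦ -1·X^0·Y^0·Z^3.
Collecting: F(X, Y, Z) = 3*X**2*Y + 2*X*Y**2 - 2*X*Y*Z + 3*X*Z**2 - Y**3 - 2*Y**2*Z + 2*Y*Z**2 - Z**3.


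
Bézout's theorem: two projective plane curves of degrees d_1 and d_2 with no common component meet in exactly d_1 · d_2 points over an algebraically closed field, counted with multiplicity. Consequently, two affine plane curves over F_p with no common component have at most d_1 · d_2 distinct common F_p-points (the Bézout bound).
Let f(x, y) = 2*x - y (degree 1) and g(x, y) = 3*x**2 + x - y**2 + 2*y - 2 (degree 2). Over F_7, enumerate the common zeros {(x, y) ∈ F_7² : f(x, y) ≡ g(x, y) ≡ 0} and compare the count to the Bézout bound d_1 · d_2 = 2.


Common zeros: ∅; count = 0; Bézout bound = 2.

deg(f) = 1, deg(g) = 2, so Bézout bound = 2.
Scan x ∈ F_7. For each x, list the y ∈ F_7 with f(x, y) ≡ 0 and those with g(x, y) ≡ 0 (mod 7); the common zeros in that column are the intersection.
  x = 0: f ≡ 0 at y ∈ {0}; g ≡ 0 at y ∈ ∅; common: ∅.
  x = 1: f ≡ 0 at y ∈ {2}; g ≡ 0 at y ∈ ∅; common: ∅.
  x = 2: f ≡ 0 at y ∈ {4}; g ≡ 0 at y ∈ ∅; common: ∅.
  x = 3: f ≡ 0 at y ∈ {6}; g ≡ 0 at y ∈ {0, 2}; common: ∅.
  x = 4: f ≡ 0 at y ∈ {1}; g ≡ 0 at y ∈ {4, 5}; common: ∅.
  x = 5: f ≡ 0 at y ∈ {3}; g ≡ 0 at y ∈ {4, 5}; common: ∅.
  x = 6: f ≡ 0 at y ∈ {5}; g ≡ 0 at y ∈ {0, 2}; common: ∅.
Collecting: common zeros = ∅, so the count is 0.
Comparison with the Bézout bound: 0 ≤ 2 = deg(f)·deg(g), as expected for curves with no common component (the affine F_7-count falls short of the bound because intersections may lie at infinity, over extension fields, or carry multiplicity).


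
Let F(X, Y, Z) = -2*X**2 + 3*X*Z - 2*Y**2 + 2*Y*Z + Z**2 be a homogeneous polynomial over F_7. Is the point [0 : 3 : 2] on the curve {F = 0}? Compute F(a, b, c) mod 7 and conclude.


F(0,3,2) ≡ 5 (mod 7); P is NOT on the curve.

Evaluate F(0, 3, 2) term-by-term (mod 7).
  -2*X**2 ↦ -2·0·1·1 = 0
  3*X*Z ↦ 3·0·1·2 = 0
  -2*Y**2 ↦ -2·1·9·1 = -18
  2*Y*Z ↦ 2·1·3·2 = 12
  Z**2 ↦ 1·1·1·4 = 4
Sum: F(0, 3, 2) = (0) + (0) + (-18) + (12) + (4) = -2.
Reducing mod 7: -2 ≡ 5 (mod 7).
Since F(a, b, c) ≡ 5 ≠ 0 (mod 7), P does NOT lie on the curve.


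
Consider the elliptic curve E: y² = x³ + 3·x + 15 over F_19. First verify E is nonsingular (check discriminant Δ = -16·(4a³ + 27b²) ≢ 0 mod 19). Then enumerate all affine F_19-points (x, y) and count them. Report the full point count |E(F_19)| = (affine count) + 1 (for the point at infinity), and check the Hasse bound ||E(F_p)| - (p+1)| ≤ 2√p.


Affine points = {(1, 0), (8, 0), (9, 7), (9, 12), (10, 0), (11, 7), (11, 12), (13, 3), (13, 16), (16, 6), (16, 13), (17, 1), (17, 18), (18, 7), (18, 12)}; affine count = 15; |E(F_19)| = 16.

Discriminant check: Δ ∝ 4a³ + 27b² = 4·3³ + 27·15² = 4·27 + 27·225 ≡ 8 (mod 19). Nonzero ⇒ E is nonsingular.
For each x ∈ F_19, compute rhs = x³ + 3·x + 15 mod 19, then count y ∈ F_19 with y² ≡ rhs.
  x = 0: rhs = 15, matching y values: none (0 points).
  x = 1: rhs = 0, matching y values: 0 (1 points).
  x = 2: rhs = 10, matching y values: none (0 points).
  x = 3: rhs = 13, matching y values: none (0 points).
  x = 4: rhs = 15, matching y values: none (0 points).
  x = 5: rhs = 3, matching y values: none (0 points).
  x = 6: rhs = 2, matching y values: none (0 points).
  x = 7: rhs = 18, matching y values: none (0 points).
  x = 8: rhs = 0, matching y values: 0 (1 points).
  x = 9: rhs = 11, matching y values: 7, 12 (2 points).
  x = 10: rhs = 0, matching y values: 0 (1 points).
  x = 11: rhs = 11, matching y values: 7, 12 (2 points).
  x = 12: rhs = 12, matching y values: none (0 points).
  x = 13: rhs = 9, matching y values: 3, 16 (2 points).
  x = 14: rhs = 8, matching y values: none (0 points).
  x = 15: rhs = 15, matching y values: none (0 points).
  x = 16: rhs = 17, matching y values: 6, 13 (2 points).
  x = 17: rhs = 1, matching y values: 1, 18 (2 points).
  x = 18: rhs = 11, matching y values: 7, 12 (2 points).
Total affine count: 15.
Full point count |E(F_19)| = 15 + 1 = 16.
Hasse bound: |16 − (19+1)| = |-4| = 4 ≤ 2√19 ≈ 8.7178 ✓.


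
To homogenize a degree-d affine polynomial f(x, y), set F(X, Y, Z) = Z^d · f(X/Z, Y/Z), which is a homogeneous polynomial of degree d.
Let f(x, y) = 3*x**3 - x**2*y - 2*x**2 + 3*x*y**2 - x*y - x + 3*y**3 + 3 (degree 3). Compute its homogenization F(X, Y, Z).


F(X, Y, Z) = 3*X**3 - X**2*Y - 2*X**2*Z + 3*X*Y**2 - X*Y*Z - X*Z**2 + 3*Y**3 + 3*Z**3

deg(f) = 3.
Substitute x = X/Z, y = Y/Z into f, then multiply by Z^3.
  monomial 3·x^3·y^0 ↦ 3·X^3·Y^0·Z^0.
  monomial -1·x^2·y^1 ↦ -1·X^2·Y^1·Z^0.
  monomial -2·x^2·y^0 ↦ -2·X^2·Y^0·Z^1.
  monomial 3·x^1·y^2 ↦ 3·X^1·Y^2·Z^0.
  monomial -1·x^1·y^1 ↦ -1·X^1·Y^1·Z^1.
  monomial -1·x^1·y^0 ↦ -1·X^1·Y^0·Z^2.
  monomial 3·x^0·y^3 ↦ 3·X^0·Y^3·Z^0.
  monomial 3·x^0·y^0 ↦ 3·X^0·Y^0·Z^3.
Collecting: F(X, Y, Z) = 3*X**3 - X**2*Y - 2*X**2*Z + 3*X*Y**2 - X*Y*Z - X*Z**2 + 3*Y**3 + 3*Z**3.


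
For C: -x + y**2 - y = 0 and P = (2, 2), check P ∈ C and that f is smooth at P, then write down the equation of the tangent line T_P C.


Tangent line at P: -x + 3*y - 4 = 0.

Step 1: f(2, 2) = 0, so P lies on C.
Step 2: partial derivatives
  f_x(x, y) = -1, f_y(x, y) = 2*y - 1.
  f_x(P) = -1, f_y(P) = 3 (gradient nonzero, so P is smooth).
Step 3: tangent line at P: -1·(x − 2) + 3·(y − 2) = 0.
Expanding: -x + 3*y - 4 = 0.


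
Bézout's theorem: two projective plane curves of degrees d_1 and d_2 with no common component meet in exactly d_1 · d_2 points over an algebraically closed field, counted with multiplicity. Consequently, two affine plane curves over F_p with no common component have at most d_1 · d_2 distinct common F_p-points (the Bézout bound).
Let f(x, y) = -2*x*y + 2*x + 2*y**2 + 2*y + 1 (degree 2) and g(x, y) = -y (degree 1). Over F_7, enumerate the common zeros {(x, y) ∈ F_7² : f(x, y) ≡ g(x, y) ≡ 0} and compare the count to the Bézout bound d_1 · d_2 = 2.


Common zeros: {(3, 0)}; count = 1; Bézout bound = 2.

deg(f) = 2, deg(g) = 1, so Bézout bound = 2.
Scan x ∈ F_7. For each x, list the y ∈ F_7 with f(x, y) ≡ 0 and those with g(x, y) ≡ 0 (mod 7); the common zeros in that column are the intersection.
  x = 0: f ≡ 0 at y ∈ ∅; g ≡ 0 at y ∈ {0}; common: ∅.
  x = 1: f ≡ 0 at y ∈ {3, 4}; g ≡ 0 at y ∈ {0}; common: ∅.
  x = 2: f ≡ 0 at y ∈ ∅; g ≡ 0 at y ∈ {0}; common: ∅.
  x = 3: f ≡ 0 at y ∈ {0, 2}; g ≡ 0 at y ∈ {0}; common: {0}.
  x = 4: f ≡ 0 at y ∈ ∅; g ≡ 0 at y ∈ {0}; common: ∅.
  x = 5: f ≡ 0 at y ∈ {5, 6}; g ≡ 0 at y ∈ {0}; common: ∅.
  x = 6: f ≡ 0 at y ∈ ∅; g ≡ 0 at y ∈ {0}; common: ∅.
Collecting: common zeros = {(3, 0)}, so the count is 1.
Comparison with the Bézout bound: 1 ≤ 2 = deg(f)·deg(g), as expected for curves with no common component (the affine F_7-count falls short of the bound because intersections may lie at infinity, over extension fields, or carry multiplicity).


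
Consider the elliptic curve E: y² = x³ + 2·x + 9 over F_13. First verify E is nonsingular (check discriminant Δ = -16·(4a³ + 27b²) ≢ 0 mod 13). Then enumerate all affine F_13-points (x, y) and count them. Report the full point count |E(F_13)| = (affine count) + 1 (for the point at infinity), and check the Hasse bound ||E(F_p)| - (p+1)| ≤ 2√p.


Affine points = {(0, 3), (0, 10), (1, 5), (1, 8), (3, 4), (3, 9), (4, 4), (4, 9), (5, 1), (5, 12), (6, 4), (6, 9), (8, 2), (8, 11), (11, 6), (11, 7)}; affine count = 16; |E(F_13)| = 17.

Discriminant check: Δ ∝ 4a³ + 27b² = 4·2³ + 27·9² = 4·8 + 27·81 ≡ 9 (mod 13). Nonzero ⇒ E is nonsingular.
For each x ∈ F_13, compute rhs = x³ + 2·x + 9 mod 13, then count y ∈ F_13 with y² ≡ rhs.
  x = 0: rhs = 9, matching y values: 3, 10 (2 points).
  x = 1: rhs = 12, matching y values: 5, 8 (2 points).
  x = 2: rhs = 8, matching y values: none (0 points).
  x = 3: rhs = 3, matching y values: 4, 9 (2 points).
  x = 4: rhs = 3, matching y values: 4, 9 (2 points).
  x = 5: rhs = 1, matching y values: 1, 12 (2 points).
  x = 6: rhs = 3, matching y values: 4, 9 (2 points).
  x = 7: rhs = 2, matching y values: none (0 points).
  x = 8: rhs = 4, matching y values: 2, 11 (2 points).
  x = 9: rhs = 2, matching y values: none (0 points).
  x = 10: rhs = 2, matching y values: none (0 points).
  x = 11: rhs = 10, matching y values: 6, 7 (2 points).
  x = 12: rhs = 6, matching y values: none (0 points).
Total affine count: 16.
Full point count |E(F_13)| = 16 + 1 = 17.
Hasse bound: |17 − (13+1)| = |3| = 3 ≤ 2√13 ≈ 7.2111 ✓.


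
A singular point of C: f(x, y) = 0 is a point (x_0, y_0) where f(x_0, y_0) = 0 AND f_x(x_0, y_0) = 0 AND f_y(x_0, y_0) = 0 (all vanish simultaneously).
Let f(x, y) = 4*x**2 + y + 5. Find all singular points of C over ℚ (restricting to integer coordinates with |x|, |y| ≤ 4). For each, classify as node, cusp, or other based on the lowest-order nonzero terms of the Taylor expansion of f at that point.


No singular points in the scanned grid; C is smooth there.

Compute partial derivatives:
  f_x = 8*x.
  f_y = 1.
f_y = 1 is a nonzero constant, so f_y never vanishes: no point (x, y) can satisfy f = f_x = f_y = 0. In particular no (x, y) ∈ {−4, ..., 4}² is singular; the curve is smooth.


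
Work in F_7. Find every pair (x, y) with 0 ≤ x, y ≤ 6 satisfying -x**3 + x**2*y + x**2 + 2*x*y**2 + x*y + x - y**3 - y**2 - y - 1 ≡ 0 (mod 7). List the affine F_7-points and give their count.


Affine F_7-points: {(0, 6), (1, 0), (2, 5), (3, 3), (3, 6), (4, 6), (6, 0)}; count = 7.

For each of the 49 pairs (x, y) ∈ F_7², evaluate f(x, y) mod 7. Record the zeros.
  x = 0: [0↦6, 1↦3, 2↦6, 3↦2, 4↦6, 5↦5, 6↦0]  zeros at y ∈ {6}
  x = 1: [0↦0, 1↦1, 2↦5, 3↦6, 4↦5, 5↦3, 6↦1]  zeros at y ∈ {0}
  x = 2: [0↦4, 1↦4, 2↦4, 3↦5, 4↦1, 5↦0, 6↦3]  zeros at y ∈ {5}
  x = 3: [0↦5, 1↦6, 2↦4, 3↦0, 4↦2, 5↦4, 6↦0]  zeros at y ∈ {3, 6}
  x = 4: [0↦4, 1↦1, 2↦6, 3↦6, 4↦2, 5↦2, 6↦0]  zeros at y ∈ {6}
  x = 5: [0↦2, 1↦4, 2↦4, 3↦3, 4↦2, 5↦2, 6↦4]  zeros at y ∈ ∅
  x = 6: [0↦0, 1↦2, 2↦6, 3↦6, 4↦3, 5↦5, 6↦6]  zeros at y ∈ {0}
Collecting zeros: affine points = {(0, 6), (1, 0), (2, 5), (3, 3), (3, 6), (4, 6), (6, 0)}.
Total count |C(F_7)_aff| = 7.


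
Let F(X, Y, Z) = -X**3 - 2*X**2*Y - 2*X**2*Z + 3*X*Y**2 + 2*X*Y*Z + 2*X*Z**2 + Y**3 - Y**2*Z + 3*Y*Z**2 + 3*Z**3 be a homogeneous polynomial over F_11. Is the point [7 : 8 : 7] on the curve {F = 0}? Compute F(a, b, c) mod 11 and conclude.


F(7,8,7) ≡ 3 (mod 11); P is NOT on the curve.

Evaluate F(7, 8, 7) term-by-term (mod 11).
  -X**3 ↦ -1·343·1·1 = -343
  -2*X**2*Y ↦ -2·49·8·1 = -784
  -2*X**2*Z ↦ -2·49·1·7 = -686
  3*X*Y**2 ↦ 3·7·64·1 = 1344
  2*X*Y*Z ↦ 2·7·8·7 = 784
  2*X*Z**2 ↦ 2·7·1·49 = 686
  Y**3 ↦ 1·1·512·1 = 512
  -Y**2*Z ↦ -1·1·64·7 = -448
  3*Y*Z**2 ↦ 3·1·8·49 = 1176
  3*Z**3 ↦ 3·1·1·343 = 1029
Sum: F(7, 8, 7) = (-343) + (-784) + (-686) + (1344) + (784) + (686) + (512) + (-448) + (1176) + (1029) = 3270.
Reducing mod 11: 3270 ≡ 3 (mod 11).
Since F(a, b, c) ≡ 3 ≠ 0 (mod 11), P does NOT lie on the curve.


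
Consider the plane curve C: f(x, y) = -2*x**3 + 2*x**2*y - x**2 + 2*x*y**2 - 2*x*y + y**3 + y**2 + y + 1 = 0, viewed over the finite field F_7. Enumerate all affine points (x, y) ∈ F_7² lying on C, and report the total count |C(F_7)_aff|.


Affine F_7-points: {(0, 6), (1, 5), (3, 2), (4, 2), (5, 2), (6, 1), (6, 3), (6, 4)}; count = 8.

For each of the 49 pairs (x, y) ∈ F_7², evaluate f(x, y) mod 7. Record the zeros.
  x = 0: [0↦1, 1↦4, 2↦1, 3↦5, 4↦1, 5↦2, 6↦0]  zeros at y ∈ {6}
  x = 1: [0↦5, 1↦3, 2↦6, 3↦6, 4↦2, 5↦0, 6↦6]  zeros at y ∈ {5}
  x = 2: [0↦2, 1↦6, 2↦5, 3↦5, 4↦5, 5↦4, 6↦1]  zeros at y ∈ ∅
  x = 3: [0↦1, 1↦1, 2↦0, 3↦4, 4↦5, 5↦2, 6↦1]  zeros at y ∈ {2}
  x = 4: [0↦4, 1↦4, 2↦0, 3↦5, 4↦4, 5↦3, 6↦1]  zeros at y ∈ {2}
  x = 5: [0↦6, 1↦3, 2↦0, 3↦3, 4↦4, 5↦2, 6↦3]  zeros at y ∈ {2}
  x = 6: [0↦2, 1↦0, 2↦2, 3↦0, 4↦0, 5↦1, 6↦2]  zeros at y ∈ {1, 3, 4}
Collecting zeros: affine points = {(0, 6), (1, 5), (3, 2), (4, 2), (5, 2), (6, 1), (6, 3), (6, 4)}.
Total count |C(F_7)_aff| = 8.


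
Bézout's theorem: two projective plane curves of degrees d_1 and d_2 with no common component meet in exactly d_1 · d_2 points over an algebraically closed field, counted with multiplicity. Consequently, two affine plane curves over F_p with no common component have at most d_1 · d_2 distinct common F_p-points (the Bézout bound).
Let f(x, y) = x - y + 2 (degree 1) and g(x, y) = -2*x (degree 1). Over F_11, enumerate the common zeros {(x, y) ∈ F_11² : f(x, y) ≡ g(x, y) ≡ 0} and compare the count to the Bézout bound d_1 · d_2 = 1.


Common zeros: {(0, 2)}; count = 1; Bézout bound = 1.

deg(f) = 1, deg(g) = 1, so Bézout bound = 1.
Scan x ∈ F_11. For each x, list the y ∈ F_11 with f(x, y) ≡ 0 and those with g(x, y) ≡ 0 (mod 11); the common zeros in that column are the intersection.
  x = 0: f ≡ 0 at y ∈ {2}; g ≡ 0 at y ∈ {0, 1, 2, 3, 4, 5, 6, 7, 8, 9, 10}; common: {2}.
  x = 1: f ≡ 0 at y ∈ {3}; g ≡ 0 at y ∈ ∅; common: ∅.
  x = 2: f ≡ 0 at y ∈ {4}; g ≡ 0 at y ∈ ∅; common: ∅.
  x = 3: f ≡ 0 at y ∈ {5}; g ≡ 0 at y ∈ ∅; common: ∅.
  x = 4: f ≡ 0 at y ∈ {6}; g ≡ 0 at y ∈ ∅; common: ∅.
  x = 5: f ≡ 0 at y ∈ {7}; g ≡ 0 at y ∈ ∅; common: ∅.
  x = 6: f ≡ 0 at y ∈ {8}; g ≡ 0 at y ∈ ∅; common: ∅.
  x = 7: f ≡ 0 at y ∈ {9}; g ≡ 0 at y ∈ ∅; common: ∅.
  x = 8: f ≡ 0 at y ∈ {10}; g ≡ 0 at y ∈ ∅; common: ∅.
  x = 9: f ≡ 0 at y ∈ {0}; g ≡ 0 at y ∈ ∅; common: ∅.
  x = 10: f ≡ 0 at y ∈ {1}; g ≡ 0 at y ∈ ∅; common: ∅.
Collecting: common zeros = {(0, 2)}, so the count is 1.
Comparison with the Bézout bound: 1 ≤ 1 = deg(f)·deg(g), as expected for curves with no common component (the bound is attained).


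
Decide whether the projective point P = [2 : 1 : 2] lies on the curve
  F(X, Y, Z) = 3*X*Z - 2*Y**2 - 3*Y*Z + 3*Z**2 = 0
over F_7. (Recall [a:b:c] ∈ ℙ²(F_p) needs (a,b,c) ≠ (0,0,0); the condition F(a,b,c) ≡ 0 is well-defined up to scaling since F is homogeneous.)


F(2,1,2) ≡ 2 (mod 7); P is NOT on the curve.

Evaluate F(2, 1, 2) term-by-term (mod 7).
  3*X*Z ↦ 3·2·1·2 = 12
  -2*Y**2 ↦ -2·1·1·1 = -2
  -3*Y*Z ↦ -3·1·1·2 = -6
  3*Z**2 ↦ 3·1·1·4 = 12
Sum: F(2, 1, 2) = (12) + (-2) + (-6) + (12) = 16.
Reducing mod 7: 16 ≡ 2 (mod 7).
Since F(a, b, c) ≡ 2 ≠ 0 (mod 7), P does NOT lie on the curve.


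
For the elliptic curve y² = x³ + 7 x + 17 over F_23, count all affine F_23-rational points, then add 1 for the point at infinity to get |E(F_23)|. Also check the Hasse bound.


Affine points = {(1, 5), (1, 18), (2, 4), (2, 19), (5, 4), (5, 19), (7, 8), (7, 15), (9, 2), (9, 21), (10, 11), (10, 12), (12, 9), (12, 14), (15, 1), (15, 22), (16, 4), (16, 19), (17, 9), (17, 14), (18, 8), (18, 15), (21, 8), (21, 15), (22, 3), (22, 20)}; affine count = 26; |E(F_23)| = 27.

Discriminant check: Δ ∝ 4a³ + 27b² = 4·7³ + 27·17² = 4·343 + 27·289 ≡ 21 (mod 23). Nonzero ⇒ E is nonsingular.
For each x ∈ F_23, compute rhs = x³ + 7·x + 17 mod 23, then count y ∈ F_23 with y² ≡ rhs.
  x = 0: rhs = 17, matching y values: none (0 points).
  x = 1: rhs = 2, matching y values: 5, 18 (2 points).
  x = 2: rhs = 16, matching y values: 4, 19 (2 points).
  x = 3: rhs = 19, matching y values: none (0 points).
  x = 4: rhs = 17, matching y values: none (0 points).
  x = 5: rhs = 16, matching y values: 4, 19 (2 points).
  x = 6: rhs = 22, matching y values: none (0 points).
  x = 7: rhs = 18, matching y values: 8, 15 (2 points).
  x = 8: rhs = 10, matching y values: none (0 points).
  x = 9: rhs = 4, matching y values: 2, 21 (2 points).
  x = 10: rhs = 6, matching y values: 11, 12 (2 points).
  x = 11: rhs = 22, matching y values: none (0 points).
  x = 12: rhs = 12, matching y values: 9, 14 (2 points).
  x = 13: rhs = 5, matching y values: none (0 points).
  x = 14: rhs = 7, matching y values: none (0 points).
  x = 15: rhs = 1, matching y values: 1, 22 (2 points).
  x = 16: rhs = 16, matching y values: 4, 19 (2 points).
  x = 17: rhs = 12, matching y values: 9, 14 (2 points).
  x = 18: rhs = 18, matching y values: 8, 15 (2 points).
  x = 19: rhs = 17, matching y values: none (0 points).
  x = 20: rhs = 15, matching y values: none (0 points).
  x = 21: rhs = 18, matching y values: 8, 15 (2 points).
  x = 22: rhs = 9, matching y values: 3, 20 (2 points).
Total affine count: 26.
Full point count |E(F_23)| = 26 + 1 = 27.
Hasse bound: |27 − (23+1)| = |3| = 3 ≤ 2√23 ≈ 9.5917 ✓.


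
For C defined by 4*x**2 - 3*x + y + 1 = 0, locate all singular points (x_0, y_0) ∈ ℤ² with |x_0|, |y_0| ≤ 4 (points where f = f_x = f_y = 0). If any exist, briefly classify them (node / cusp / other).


No singular points in the scanned grid; C is smooth there.

Compute partial derivatives:
  f_x = 8*x - 3.
  f_y = 1.
f_y = 1 is a nonzero constant, so f_y never vanishes: no point (x, y) can satisfy f = f_x = f_y = 0. In particular no (x, y) ∈ {−4, ..., 4}² is singular; the curve is smooth.


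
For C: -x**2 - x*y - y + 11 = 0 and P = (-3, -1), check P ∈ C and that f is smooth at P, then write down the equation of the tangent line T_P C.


Tangent line at P: 7*x + 2*y + 23 = 0.

Step 1: f(-3, -1) = 0, so P lies on C.
Step 2: partial derivatives
  f_x(x, y) = -2*x - y, f_y(x, y) = -x - 1.
  f_x(P) = 7, f_y(P) = 2 (gradient nonzero, so P is smooth).
Step 3: tangent line at P: 7·(x − -3) + 2·(y − -1) = 0.
Expanding: 7*x + 2*y + 23 = 0.


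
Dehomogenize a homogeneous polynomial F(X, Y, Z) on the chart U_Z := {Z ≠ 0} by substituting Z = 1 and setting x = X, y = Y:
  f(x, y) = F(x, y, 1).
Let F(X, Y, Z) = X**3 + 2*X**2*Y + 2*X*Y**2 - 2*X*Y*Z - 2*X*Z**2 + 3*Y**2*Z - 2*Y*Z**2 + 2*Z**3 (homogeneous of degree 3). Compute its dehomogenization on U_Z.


f(x, y) = x**3 + 2*x**2*y + 2*x*y**2 - 2*x*y - 2*x + 3*y**2 - 2*y + 2

On U_Z we set Z = 1. Each monomial c·X^i·Y^j·Z^k in F becomes c·x^i·y^j·1^k = c·x^i·y^j.
Substituting Z = 1: F(X, Y, 1) = x**3 + 2*x**2*y + 2*x*y**2 - 2*x*y - 2*x + 3*y**2 - 2*y + 2.
Note: deg(f) ≤ deg(F) = 3; strict inequality happens when F is divisible by Z (lost terms).


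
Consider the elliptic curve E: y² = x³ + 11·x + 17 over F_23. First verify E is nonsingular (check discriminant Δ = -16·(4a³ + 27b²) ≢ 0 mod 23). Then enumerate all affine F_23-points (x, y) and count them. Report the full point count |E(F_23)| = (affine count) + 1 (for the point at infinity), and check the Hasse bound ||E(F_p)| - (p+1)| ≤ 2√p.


Affine points = {(1, 11), (1, 12), (2, 1), (2, 22), (3, 10), (3, 13), (5, 6), (5, 17), (6, 0), (7, 0), (10, 0), (19, 1), (19, 22), (20, 7), (20, 16)}; affine count = 15; |E(F_23)| = 16.

Discriminant check: Δ ∝ 4a³ + 27b² = 4·11³ + 27·17² = 4·1331 + 27·289 ≡ 17 (mod 23). Nonzero ⇒ E is nonsingular.
For each x ∈ F_23, compute rhs = x³ + 11·x + 17 mod 23, then count y ∈ F_23 with y² ≡ rhs.
  x = 0: rhs = 17, matching y values: none (0 points).
  x = 1: rhs = 6, matching y values: 11, 12 (2 points).
  x = 2: rhs = 1, matching y values: 1, 22 (2 points).
  x = 3: rhs = 8, matching y values: 10, 13 (2 points).
  x = 4: rhs = 10, matching y values: none (0 points).
  x = 5: rhs = 13, matching y values: 6, 17 (2 points).
  x = 6: rhs = 0, matching y values: 0 (1 points).
  x = 7: rhs = 0, matching y values: 0 (1 points).
  x = 8: rhs = 19, matching y values: none (0 points).
  x = 9: rhs = 17, matching y values: none (0 points).
  x = 10: rhs = 0, matching y values: 0 (1 points).
  x = 11: rhs = 20, matching y values: none (0 points).
  x = 12: rhs = 14, matching y values: none (0 points).
  x = 13: rhs = 11, matching y values: none (0 points).
  x = 14: rhs = 17, matching y values: none (0 points).
  x = 15: rhs = 15, matching y values: none (0 points).
  x = 16: rhs = 11, matching y values: none (0 points).
  x = 17: rhs = 11, matching y values: none (0 points).
  x = 18: rhs = 21, matching y values: none (0 points).
  x = 19: rhs = 1, matching y values: 1, 22 (2 points).
  x = 20: rhs = 3, matching y values: 7, 16 (2 points).
  x = 21: rhs = 10, matching y values: none (0 points).
  x = 22: rhs = 5, matching y values: none (0 points).
Total affine count: 15.
Full point count |E(F_23)| = 15 + 1 = 16.
Hasse bound: |16 − (23+1)| = |-8| = 8 ≤ 2√23 ≈ 9.5917 ✓.
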